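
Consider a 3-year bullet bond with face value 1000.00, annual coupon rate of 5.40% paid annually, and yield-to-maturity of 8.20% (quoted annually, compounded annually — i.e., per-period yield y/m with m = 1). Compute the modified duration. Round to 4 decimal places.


Answer: Modified duration = 2.6273

Derivation:
Coupon per period c = face * coupon_rate / m = 54.000000
Periods per year m = 1; per-period yield y/m = 0.082000
Number of cashflows N = 3
Cashflows (t years, CF_t, discount factor 1/(1+y/m)^(m*t), PV):
  t = 1.0000: CF_t = 54.000000, DF = 0.924214, PV = 49.907579
  t = 2.0000: CF_t = 54.000000, DF = 0.854172, PV = 46.125304
  t = 3.0000: CF_t = 1054.000000, DF = 0.789438, PV = 832.068016
Price P = sum_t PV_t = 928.100899
First compute Macaulay numerator sum_t t * PV_t:
  t * PV_t at t = 1.0000: 49.907579
  t * PV_t at t = 2.0000: 92.250607
  t * PV_t at t = 3.0000: 2496.204049
Macaulay duration D = 2638.362235 / 928.100899 = 2.842754
Modified duration = D / (1 + y/m) = 2.842754 / (1 + 0.082000) = 2.627314


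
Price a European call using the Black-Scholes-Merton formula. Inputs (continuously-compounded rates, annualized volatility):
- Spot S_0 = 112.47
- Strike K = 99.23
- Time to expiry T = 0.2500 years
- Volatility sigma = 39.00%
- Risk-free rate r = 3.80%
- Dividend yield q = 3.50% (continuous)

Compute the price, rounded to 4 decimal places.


Answer: Price = 16.3821

Derivation:
d1 = (ln(S/K) + (r - q + 0.5*sigma^2) * T) / (sigma * sqrt(T)) = 0.74363401
d2 = d1 - sigma * sqrt(T) = 0.54863401
exp(-rT) = 0.99054498; exp(-qT) = 0.99128817
C = S_0 * exp(-qT) * N(d1) - K * exp(-rT) * N(d2)
N(d1) = 0.77145104; N(d2) = 0.70837168
C = 112.4700 * 0.99128817 * 0.77145104 - 99.2300 * 0.99054498 * 0.70837168 = 16.3821


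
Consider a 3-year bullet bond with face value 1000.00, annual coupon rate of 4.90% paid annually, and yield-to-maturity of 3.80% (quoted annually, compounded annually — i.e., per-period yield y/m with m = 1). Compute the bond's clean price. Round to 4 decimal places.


Coupon per period c = face * coupon_rate / m = 49.000000
Periods per year m = 1; per-period yield y/m = 0.038000
Number of cashflows N = 3
Cashflows (t years, CF_t, discount factor 1/(1+y/m)^(m*t), PV):
  t = 1.0000: CF_t = 49.000000, DF = 0.963391, PV = 47.206166
  t = 2.0000: CF_t = 49.000000, DF = 0.928122, PV = 45.478002
  t = 3.0000: CF_t = 1049.000000, DF = 0.894145, PV = 937.958077
Price P = sum_t PV_t = 1030.642245

Answer: Price = 1030.6422


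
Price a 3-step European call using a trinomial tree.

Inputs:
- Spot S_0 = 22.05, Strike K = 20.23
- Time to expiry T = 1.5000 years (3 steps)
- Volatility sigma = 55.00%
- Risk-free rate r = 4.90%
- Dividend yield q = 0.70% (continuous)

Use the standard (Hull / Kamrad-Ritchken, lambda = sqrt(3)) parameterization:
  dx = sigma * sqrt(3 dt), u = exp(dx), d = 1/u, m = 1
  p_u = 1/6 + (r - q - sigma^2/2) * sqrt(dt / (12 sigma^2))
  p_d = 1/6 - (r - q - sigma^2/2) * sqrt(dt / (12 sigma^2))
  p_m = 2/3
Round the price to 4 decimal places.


Answer: Price = V(0,0) = 6.6670

Derivation:
dt = T/N = 0.500000; dx = sigma*sqrt(3*dt) = 0.673610
u = exp(dx) = 1.961304; d = 1/u = 0.509865
p_u = 0.126120, p_m = 0.666667, p_d = 0.207213
Discount per step: exp(-r*dt) = 0.975798
Stock lattice S(k, j) with j the centered position index:
  k=0: S(0,+0) = 22.0500
  k=1: S(1,-1) = 11.2425; S(1,+0) = 22.0500; S(1,+1) = 43.2468
  k=2: S(2,-2) = 5.7322; S(2,-1) = 11.2425; S(2,+0) = 22.0500; S(2,+1) = 43.2468; S(2,+2) = 84.8201
  k=3: S(3,-3) = 2.9226; S(3,-2) = 5.7322; S(3,-1) = 11.2425; S(3,+0) = 22.0500; S(3,+1) = 43.2468; S(3,+2) = 84.8201; S(3,+3) = 166.3579
Terminal payoffs V(N, j) = max(S_T - K, 0):
  V(3,-3) = 0.000000; V(3,-2) = 0.000000; V(3,-1) = 0.000000; V(3,+0) = 1.820000; V(3,+1) = 23.016758; V(3,+2) = 64.590051; V(3,+3) = 146.127925
Backward induction: V(k, j) = exp(-r*dt) * [p_u * V(k+1, j+1) + p_m * V(k+1, j) + p_d * V(k+1, j-1)]
  V(2,-2) = exp(-r*dt) * [p_u*0.000000 + p_m*0.000000 + p_d*0.000000] = 0.000000
  V(2,-1) = exp(-r*dt) * [p_u*1.820000 + p_m*0.000000 + p_d*0.000000] = 0.223983
  V(2,+0) = exp(-r*dt) * [p_u*23.016758 + p_m*1.820000 + p_d*0.000000] = 4.016589
  V(2,+1) = exp(-r*dt) * [p_u*64.590051 + p_m*23.016758 + p_d*1.820000] = 23.290088
  V(2,+2) = exp(-r*dt) * [p_u*146.127925 + p_m*64.590051 + p_d*23.016758] = 64.655467
  V(1,-1) = exp(-r*dt) * [p_u*4.016589 + p_m*0.223983 + p_d*0.000000] = 0.640021
  V(1,+0) = exp(-r*dt) * [p_u*23.290088 + p_m*4.016589 + p_d*0.223983] = 5.524468
  V(1,+1) = exp(-r*dt) * [p_u*64.655467 + p_m*23.290088 + p_d*4.016589] = 23.920095
  V(0,+0) = exp(-r*dt) * [p_u*23.920095 + p_m*5.524468 + p_d*0.640021] = 6.667046


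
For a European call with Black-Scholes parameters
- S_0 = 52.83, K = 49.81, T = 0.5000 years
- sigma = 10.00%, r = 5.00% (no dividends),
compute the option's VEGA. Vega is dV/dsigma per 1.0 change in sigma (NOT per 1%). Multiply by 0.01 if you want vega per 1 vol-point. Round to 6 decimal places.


d1 = 1.2213635393; d2 = 1.1506528611
phi(d1) = 0.1892279359; exp(-qT) = 1.0000000000; exp(-rT) = 0.9753099120
Vega = S * exp(-qT) * phi(d1) * sqrt(T) = 52.8300 * 1.0000000000 * 0.1892279359 * 0.7071067812 = 7.068884

Answer: Vega = 7.068884


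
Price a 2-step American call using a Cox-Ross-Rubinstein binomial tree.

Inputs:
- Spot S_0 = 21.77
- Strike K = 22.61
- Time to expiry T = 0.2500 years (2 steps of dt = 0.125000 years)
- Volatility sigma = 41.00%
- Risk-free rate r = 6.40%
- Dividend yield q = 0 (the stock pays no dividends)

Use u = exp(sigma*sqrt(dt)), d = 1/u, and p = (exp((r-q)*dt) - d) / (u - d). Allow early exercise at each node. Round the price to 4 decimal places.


Answer: Price = V(0,0) = 1.5405

Derivation:
dt = T/N = 0.125000
u = exp(sigma*sqrt(dt)) = 1.155990; d = 1/u = 0.865060
p = (exp((r-q)*dt) - d) / (u - d) = 0.491432
Discount per step: exp(-r*dt) = 0.992032
Stock lattice S(k, i) with i counting down-moves:
  k=0: S(0,0) = 21.7700
  k=1: S(1,0) = 25.1659; S(1,1) = 18.8323
  k=2: S(2,0) = 29.0915; S(2,1) = 21.7700; S(2,2) = 16.2911
Terminal payoffs V(N, i) = max(S_T - K, 0):
  V(2,0) = 6.481518; V(2,1) = 0.000000; V(2,2) = 0.000000
Backward induction: V(k, i) = exp(-r*dt) * [p * V(k+1, i) + (1-p) * V(k+1, i+1)]; then take max(V_cont, immediate exercise) for American.
  V(1,0) = exp(-r*dt) * [p*6.481518 + (1-p)*0.000000] = 3.159848; exercise = 2.555897; V(1,0) = max -> 3.159848
  V(1,1) = exp(-r*dt) * [p*0.000000 + (1-p)*0.000000] = 0.000000; exercise = 0.000000; V(1,1) = max -> 0.000000
  V(0,0) = exp(-r*dt) * [p*3.159848 + (1-p)*0.000000] = 1.540478; exercise = 0.000000; V(0,0) = max -> 1.540478


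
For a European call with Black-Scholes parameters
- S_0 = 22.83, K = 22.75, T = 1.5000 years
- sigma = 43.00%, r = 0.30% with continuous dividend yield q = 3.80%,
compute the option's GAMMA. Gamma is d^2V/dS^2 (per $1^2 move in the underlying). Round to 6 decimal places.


Answer: Gamma = 0.030891

Derivation:
d1 = 0.1702971004; d2 = -0.3563431943
phi(d1) = 0.3931991374; exp(-qT) = 0.9445940694; exp(-rT) = 0.9955101098
Gamma = exp(-qT) * phi(d1) / (S * sigma * sqrt(T)) = 0.9445940694 * 0.3931991374 / (22.8300 * 0.4300 * 1.2247448714) = 0.030891


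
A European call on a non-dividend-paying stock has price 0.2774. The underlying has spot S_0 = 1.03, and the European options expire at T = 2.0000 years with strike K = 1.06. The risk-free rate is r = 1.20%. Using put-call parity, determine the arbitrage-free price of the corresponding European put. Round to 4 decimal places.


Put-call parity: C - P = S_0 * exp(-qT) - K * exp(-rT).
S_0 * exp(-qT) = 1.0300 * 1.00000000 = 1.03000000
K * exp(-rT) = 1.0600 * 0.97628571 = 1.03486285
P = C - S*exp(-qT) + K*exp(-rT)
P = 0.2774 - 1.03000000 + 1.03486285 = 0.2823

Answer: Put price = 0.2823


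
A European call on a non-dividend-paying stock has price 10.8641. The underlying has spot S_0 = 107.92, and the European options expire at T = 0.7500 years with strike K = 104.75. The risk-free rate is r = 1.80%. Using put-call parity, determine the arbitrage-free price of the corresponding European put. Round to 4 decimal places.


Put-call parity: C - P = S_0 * exp(-qT) - K * exp(-rT).
S_0 * exp(-qT) = 107.9200 * 1.00000000 = 107.92000000
K * exp(-rT) = 104.7500 * 0.98659072 = 103.34537753
P = C - S*exp(-qT) + K*exp(-rT)
P = 10.8641 - 107.92000000 + 103.34537753 = 6.2895

Answer: Put price = 6.2895


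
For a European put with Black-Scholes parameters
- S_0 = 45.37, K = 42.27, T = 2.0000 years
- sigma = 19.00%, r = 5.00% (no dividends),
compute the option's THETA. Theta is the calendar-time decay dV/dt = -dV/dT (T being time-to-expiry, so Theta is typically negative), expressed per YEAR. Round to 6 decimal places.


d1 = 0.7699033680; d2 = 0.5012027911
phi(d1) = 0.2966168231; exp(-qT) = 1.0000000000; exp(-rT) = 0.9048374180
Theta = -S*exp(-qT)*phi(d1)*sigma/(2*sqrt(T)) + r*K*exp(-rT)*N(-d2) - q*S*exp(-qT)*N(-d1)
N(-d1) = 0.2206786080; N(-d2) = 0.3081142051; sqrt(T) = 1.4142135624
Term 1 = -45.3700 * 1.0000000000 * 0.2966168231 * 0.1900 / (2 * 1.4142135624) = -0.9040098568
Term 2 = 0.0500 * 42.2700 * 0.9048374180 * 0.3081142051 = 0.5892295588
Term 3 = 0 (no dividend yield, q = 0)
Theta = -0.9040098568 + (0.5892295588) + (0.0000000000) = -0.314780

Answer: Theta = -0.314780


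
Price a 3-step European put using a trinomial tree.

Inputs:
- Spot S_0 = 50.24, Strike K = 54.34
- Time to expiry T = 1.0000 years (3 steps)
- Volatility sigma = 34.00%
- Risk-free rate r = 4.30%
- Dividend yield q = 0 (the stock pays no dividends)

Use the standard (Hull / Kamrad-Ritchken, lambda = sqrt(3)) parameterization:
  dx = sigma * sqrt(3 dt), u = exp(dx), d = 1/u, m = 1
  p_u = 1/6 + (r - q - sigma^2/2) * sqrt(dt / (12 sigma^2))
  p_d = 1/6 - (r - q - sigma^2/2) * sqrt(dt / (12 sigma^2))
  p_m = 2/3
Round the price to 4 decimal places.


Answer: Price = V(0,0) = 7.8408

Derivation:
dt = T/N = 0.333333; dx = sigma*sqrt(3*dt) = 0.340000
u = exp(dx) = 1.404948; d = 1/u = 0.711770
p_u = 0.159412, p_m = 0.666667, p_d = 0.173922
Discount per step: exp(-r*dt) = 0.985769
Stock lattice S(k, j) with j the centered position index:
  k=0: S(0,+0) = 50.2400
  k=1: S(1,-1) = 35.7593; S(1,+0) = 50.2400; S(1,+1) = 70.5846
  k=2: S(2,-2) = 25.4524; S(2,-1) = 35.7593; S(2,+0) = 50.2400; S(2,+1) = 70.5846; S(2,+2) = 99.1676
  k=3: S(3,-3) = 18.1163; S(3,-2) = 25.4524; S(3,-1) = 35.7593; S(3,+0) = 50.2400; S(3,+1) = 70.5846; S(3,+2) = 99.1676; S(3,+3) = 139.3253
Terminal payoffs V(N, j) = max(K - S_T, 0):
  V(3,-3) = 36.223710; V(3,-2) = 28.887562; V(3,-1) = 18.580659; V(3,+0) = 4.100000; V(3,+1) = 0.000000; V(3,+2) = 0.000000; V(3,+3) = 0.000000
Backward induction: V(k, j) = exp(-r*dt) * [p_u * V(k+1, j+1) + p_m * V(k+1, j) + p_d * V(k+1, j-1)]
  V(2,-2) = exp(-r*dt) * [p_u*18.580659 + p_m*28.887562 + p_d*36.223710] = 28.114558
  V(2,-1) = exp(-r*dt) * [p_u*4.100000 + p_m*18.580659 + p_d*28.887562] = 17.807781
  V(2,+0) = exp(-r*dt) * [p_u*0.000000 + p_m*4.100000 + p_d*18.580659] = 5.880023
  V(2,+1) = exp(-r*dt) * [p_u*0.000000 + p_m*0.000000 + p_d*4.100000] = 0.702931
  V(2,+2) = exp(-r*dt) * [p_u*0.000000 + p_m*0.000000 + p_d*0.000000] = 0.000000
  V(1,-1) = exp(-r*dt) * [p_u*5.880023 + p_m*17.807781 + p_d*28.114558] = 17.447052
  V(1,+0) = exp(-r*dt) * [p_u*0.702931 + p_m*5.880023 + p_d*17.807781] = 7.027772
  V(1,+1) = exp(-r*dt) * [p_u*0.000000 + p_m*0.702931 + p_d*5.880023] = 1.470061
  V(0,+0) = exp(-r*dt) * [p_u*1.470061 + p_m*7.027772 + p_d*17.447052] = 7.840751


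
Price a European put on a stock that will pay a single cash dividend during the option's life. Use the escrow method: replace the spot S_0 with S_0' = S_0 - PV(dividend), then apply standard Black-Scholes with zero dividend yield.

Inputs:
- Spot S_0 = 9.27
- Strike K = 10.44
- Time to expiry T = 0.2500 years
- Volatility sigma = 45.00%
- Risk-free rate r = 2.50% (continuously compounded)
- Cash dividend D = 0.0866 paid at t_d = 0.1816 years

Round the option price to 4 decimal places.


PV(D) = D * exp(-r * t_d) = 0.0866 * 0.99547029 = 0.08620773
S_0' = S_0 - PV(D) = 9.2700 - 0.08620773 = 9.18379227
d1 = (ln(S_0'/K) + (r + sigma^2/2)*T) / (sigma*sqrt(T)) = -0.42951938
d2 = d1 - sigma*sqrt(T) = -0.65451938
exp(-rT) = 0.99376949
N(-d1) = 0.66622735; N(-d2) = 0.74361138
P = K * exp(-rT) * N(-d2) - S_0' * N(-d1) = 10.4400 * 0.99376949 * 0.74361138 - 9.18379227 * 0.66622735 = 1.5964

Answer: Price = 1.5964


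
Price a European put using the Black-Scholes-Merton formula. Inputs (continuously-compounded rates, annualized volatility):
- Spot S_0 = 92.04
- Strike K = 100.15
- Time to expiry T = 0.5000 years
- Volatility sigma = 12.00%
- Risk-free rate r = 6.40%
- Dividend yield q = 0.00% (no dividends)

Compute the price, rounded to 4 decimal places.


Answer: Price = 6.2683

Derivation:
d1 = (ln(S/K) + (r - q + 0.5*sigma^2) * T) / (sigma * sqrt(T)) = -0.57565324
d2 = d1 - sigma * sqrt(T) = -0.66050605
exp(-rT) = 0.96850658; exp(-qT) = 1.00000000
P = K * exp(-rT) * N(-d2) - S_0 * exp(-qT) * N(-d1)
N(-d1) = 0.71757521; N(-d2) = 0.74553543
P = 100.1500 * 0.96850658 * 0.74553543 - 92.0400 * 1.00000000 * 0.71757521 = 6.2683


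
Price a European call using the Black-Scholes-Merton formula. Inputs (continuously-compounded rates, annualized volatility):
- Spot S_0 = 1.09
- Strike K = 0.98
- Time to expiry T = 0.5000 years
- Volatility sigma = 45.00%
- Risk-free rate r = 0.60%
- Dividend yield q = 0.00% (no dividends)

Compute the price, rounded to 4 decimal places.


d1 = (ln(S/K) + (r - q + 0.5*sigma^2) * T) / (sigma * sqrt(T)) = 0.50284847
d2 = d1 - sigma * sqrt(T) = 0.18465042
exp(-rT) = 0.99700450; exp(-qT) = 1.00000000
C = S_0 * exp(-qT) * N(d1) - K * exp(-rT) * N(d2)
N(d1) = 0.69246459; N(d2) = 0.57324838
C = 1.0900 * 1.00000000 * 0.69246459 - 0.9800 * 0.99700450 * 0.57324838 = 0.1947

Answer: Price = 0.1947


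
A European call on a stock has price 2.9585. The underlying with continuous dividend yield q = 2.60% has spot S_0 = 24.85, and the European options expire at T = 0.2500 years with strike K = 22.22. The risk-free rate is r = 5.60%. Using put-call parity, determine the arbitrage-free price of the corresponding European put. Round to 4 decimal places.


Put-call parity: C - P = S_0 * exp(-qT) - K * exp(-rT).
S_0 * exp(-qT) = 24.8500 * 0.99352108 = 24.68899882
K * exp(-rT) = 22.2200 * 0.98609754 = 21.91108743
P = C - S*exp(-qT) + K*exp(-rT)
P = 2.9585 - 24.68899882 + 21.91108743 = 0.1806

Answer: Put price = 0.1806


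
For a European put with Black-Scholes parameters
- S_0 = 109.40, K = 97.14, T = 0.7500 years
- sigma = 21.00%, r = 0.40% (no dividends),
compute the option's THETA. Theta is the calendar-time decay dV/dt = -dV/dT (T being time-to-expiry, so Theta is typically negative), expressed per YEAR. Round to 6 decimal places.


Answer: Theta = -3.852358

Derivation:
d1 = 0.7609759893; d2 = 0.5791106545
phi(d1) = 0.2986506566; exp(-qT) = 1.0000000000; exp(-rT) = 0.9970044955
Theta = -S*exp(-qT)*phi(d1)*sigma/(2*sqrt(T)) + r*K*exp(-rT)*N(-d2) - q*S*exp(-qT)*N(-d1)
N(-d1) = 0.2233357044; N(-d2) = 0.2812572557; sqrt(T) = 0.8660254038
Term 1 = -109.4000 * 1.0000000000 * 0.2986506566 * 0.2100 / (2 * 0.8660254038) = -3.9613157735
Term 2 = 0.0040 * 97.1400 * 0.9970044955 * 0.2812572557 = 0.1089579546
Term 3 = 0 (no dividend yield, q = 0)
Theta = -3.9613157735 + (0.1089579546) + (0.0000000000) = -3.852358


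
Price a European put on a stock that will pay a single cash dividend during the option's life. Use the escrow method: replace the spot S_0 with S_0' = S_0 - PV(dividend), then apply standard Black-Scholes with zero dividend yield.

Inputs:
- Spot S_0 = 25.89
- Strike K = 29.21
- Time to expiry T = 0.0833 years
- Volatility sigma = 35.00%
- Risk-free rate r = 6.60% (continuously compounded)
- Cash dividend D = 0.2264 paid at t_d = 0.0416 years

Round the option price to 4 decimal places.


Answer: Price = 3.5320

Derivation:
PV(D) = D * exp(-r * t_d) = 0.2264 * 0.99725817 = 0.22577925
S_0' = S_0 - PV(D) = 25.8900 - 0.22577925 = 25.66422075
d1 = (ln(S_0'/K) + (r + sigma^2/2)*T) / (sigma*sqrt(T)) = -1.17618253
d2 = d1 - sigma*sqrt(T) = -1.27719862
exp(-rT) = 0.99451729
N(-d1) = 0.88023903; N(-d2) = 0.89923393
P = K * exp(-rT) * N(-d2) - S_0' * N(-d1) = 29.2100 * 0.99451729 * 0.89923393 - 25.66422075 * 0.88023903 = 3.5320


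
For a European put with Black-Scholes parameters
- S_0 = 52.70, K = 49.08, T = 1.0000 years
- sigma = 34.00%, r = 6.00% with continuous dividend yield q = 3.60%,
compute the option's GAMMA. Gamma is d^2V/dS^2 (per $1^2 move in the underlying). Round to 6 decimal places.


Answer: Gamma = 0.019410

Derivation:
d1 = 0.4498936344; d2 = 0.1098936344
phi(d1) = 0.3605442173; exp(-qT) = 0.9646402935; exp(-rT) = 0.9417645336
Gamma = exp(-qT) * phi(d1) / (S * sigma * sqrt(T)) = 0.9646402935 * 0.3605442173 / (52.7000 * 0.3400 * 1.0000000000) = 0.019410


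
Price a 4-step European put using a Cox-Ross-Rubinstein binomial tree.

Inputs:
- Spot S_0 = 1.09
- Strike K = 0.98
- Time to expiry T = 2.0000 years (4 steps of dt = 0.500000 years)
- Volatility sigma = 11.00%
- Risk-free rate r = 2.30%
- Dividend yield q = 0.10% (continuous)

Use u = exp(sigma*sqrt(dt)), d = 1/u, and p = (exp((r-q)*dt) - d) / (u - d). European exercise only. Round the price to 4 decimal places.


dt = T/N = 0.500000
u = exp(sigma*sqrt(dt)) = 1.080887; d = 1/u = 0.925166
p = (exp((r-q)*dt) - d) / (u - d) = 0.551594
Discount per step: exp(-r*dt) = 0.988566
Stock lattice S(k, i) with i counting down-moves:
  k=0: S(0,0) = 1.0900
  k=1: S(1,0) = 1.1782; S(1,1) = 1.0084
  k=2: S(2,0) = 1.2735; S(2,1) = 1.0900; S(2,2) = 0.9330
  k=3: S(3,0) = 1.3765; S(3,1) = 1.1782; S(3,2) = 1.0084; S(3,3) = 0.8631
  k=4: S(4,0) = 1.4878; S(4,1) = 1.2735; S(4,2) = 1.0900; S(4,3) = 0.9330; S(4,4) = 0.7986
Terminal payoffs V(N, i) = max(K - S_T, 0):
  V(4,0) = 0.000000; V(4,1) = 0.000000; V(4,2) = 0.000000; V(4,3) = 0.047033; V(4,4) = 0.181443
Backward induction: V(k, i) = exp(-r*dt) * [p * V(k+1, i) + (1-p) * V(k+1, i+1)].
  V(3,0) = exp(-r*dt) * [p*0.000000 + (1-p)*0.000000] = 0.000000
  V(3,1) = exp(-r*dt) * [p*0.000000 + (1-p)*0.000000] = 0.000000
  V(3,2) = exp(-r*dt) * [p*0.000000 + (1-p)*0.047033] = 0.020849
  V(3,3) = exp(-r*dt) * [p*0.047033 + (1-p)*0.181443] = 0.106077
  V(2,0) = exp(-r*dt) * [p*0.000000 + (1-p)*0.000000] = 0.000000
  V(2,1) = exp(-r*dt) * [p*0.000000 + (1-p)*0.020849] = 0.009242
  V(2,2) = exp(-r*dt) * [p*0.020849 + (1-p)*0.106077] = 0.058390
  V(1,0) = exp(-r*dt) * [p*0.000000 + (1-p)*0.009242] = 0.004097
  V(1,1) = exp(-r*dt) * [p*0.009242 + (1-p)*0.058390] = 0.030923
  V(0,0) = exp(-r*dt) * [p*0.004097 + (1-p)*0.030923] = 0.015941

Answer: Price = V(0,0) = 0.0159


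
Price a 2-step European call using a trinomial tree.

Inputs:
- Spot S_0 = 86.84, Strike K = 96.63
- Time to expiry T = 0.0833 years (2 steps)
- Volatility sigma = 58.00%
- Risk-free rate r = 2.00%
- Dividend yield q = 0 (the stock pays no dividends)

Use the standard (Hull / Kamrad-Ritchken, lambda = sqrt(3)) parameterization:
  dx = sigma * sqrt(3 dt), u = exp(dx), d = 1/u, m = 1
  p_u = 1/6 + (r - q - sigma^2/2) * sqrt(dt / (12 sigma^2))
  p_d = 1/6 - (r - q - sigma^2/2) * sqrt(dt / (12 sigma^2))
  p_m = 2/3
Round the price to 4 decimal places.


dt = T/N = 0.041650; dx = sigma*sqrt(3*dt) = 0.205020
u = exp(dx) = 1.227550; d = 1/u = 0.814631
p_u = 0.151613, p_m = 0.666667, p_d = 0.181720
Discount per step: exp(-r*dt) = 0.999167
Stock lattice S(k, j) with j the centered position index:
  k=0: S(0,+0) = 86.8400
  k=1: S(1,-1) = 70.7426; S(1,+0) = 86.8400; S(1,+1) = 106.6004
  k=2: S(2,-2) = 57.6291; S(2,-1) = 70.7426; S(2,+0) = 86.8400; S(2,+1) = 106.6004; S(2,+2) = 130.8573
Terminal payoffs V(N, j) = max(S_T - K, 0):
  V(2,-2) = 0.000000; V(2,-1) = 0.000000; V(2,+0) = 0.000000; V(2,+1) = 9.970403; V(2,+2) = 34.227278
Backward induction: V(k, j) = exp(-r*dt) * [p_u * V(k+1, j+1) + p_m * V(k+1, j) + p_d * V(k+1, j-1)]
  V(1,-1) = exp(-r*dt) * [p_u*0.000000 + p_m*0.000000 + p_d*0.000000] = 0.000000
  V(1,+0) = exp(-r*dt) * [p_u*9.970403 + p_m*0.000000 + p_d*0.000000] = 1.510386
  V(1,+1) = exp(-r*dt) * [p_u*34.227278 + p_m*9.970403 + p_d*0.000000] = 11.826386
  V(0,+0) = exp(-r*dt) * [p_u*11.826386 + p_m*1.510386 + p_d*0.000000] = 2.797629

Answer: Price = V(0,0) = 2.7976


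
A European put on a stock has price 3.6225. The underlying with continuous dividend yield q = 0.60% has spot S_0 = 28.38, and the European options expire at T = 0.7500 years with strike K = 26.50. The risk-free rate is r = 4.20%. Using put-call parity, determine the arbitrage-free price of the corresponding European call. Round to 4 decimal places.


Put-call parity: C - P = S_0 * exp(-qT) - K * exp(-rT).
S_0 * exp(-qT) = 28.3800 * 0.99551011 = 28.25257692
K * exp(-rT) = 26.5000 * 0.96899096 = 25.67826035
C = P + S*exp(-qT) - K*exp(-rT)
C = 3.6225 + 28.25257692 - 25.67826035 = 6.1968

Answer: Call price = 6.1968


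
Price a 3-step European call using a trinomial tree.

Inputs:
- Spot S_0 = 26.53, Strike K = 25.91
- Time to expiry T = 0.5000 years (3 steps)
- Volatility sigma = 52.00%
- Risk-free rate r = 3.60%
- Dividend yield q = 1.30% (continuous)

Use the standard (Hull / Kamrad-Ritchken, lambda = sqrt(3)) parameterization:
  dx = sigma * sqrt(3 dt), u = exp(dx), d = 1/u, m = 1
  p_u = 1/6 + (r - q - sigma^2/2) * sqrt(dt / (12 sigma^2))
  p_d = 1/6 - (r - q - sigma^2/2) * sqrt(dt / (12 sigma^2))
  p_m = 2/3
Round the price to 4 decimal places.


dt = T/N = 0.166667; dx = sigma*sqrt(3*dt) = 0.367696
u = exp(dx) = 1.444402; d = 1/u = 0.692328
p_u = 0.141238, p_m = 0.666667, p_d = 0.192095
Discount per step: exp(-r*dt) = 0.994018
Stock lattice S(k, j) with j the centered position index:
  k=0: S(0,+0) = 26.5300
  k=1: S(1,-1) = 18.3675; S(1,+0) = 26.5300; S(1,+1) = 38.3200
  k=2: S(2,-2) = 12.7163; S(2,-1) = 18.3675; S(2,+0) = 26.5300; S(2,+1) = 38.3200; S(2,+2) = 55.3495
  k=3: S(3,-3) = 8.8039; S(3,-2) = 12.7163; S(3,-1) = 18.3675; S(3,+0) = 26.5300; S(3,+1) = 38.3200; S(3,+2) = 55.3495; S(3,+3) = 79.9469
Terminal payoffs V(N, j) = max(S_T - K, 0):
  V(3,-3) = 0.000000; V(3,-2) = 0.000000; V(3,-1) = 0.000000; V(3,+0) = 0.620000; V(3,+1) = 12.409990; V(3,+2) = 29.439478; V(3,+3) = 54.036907
Backward induction: V(k, j) = exp(-r*dt) * [p_u * V(k+1, j+1) + p_m * V(k+1, j) + p_d * V(k+1, j-1)]
  V(2,-2) = exp(-r*dt) * [p_u*0.000000 + p_m*0.000000 + p_d*0.000000] = 0.000000
  V(2,-1) = exp(-r*dt) * [p_u*0.620000 + p_m*0.000000 + p_d*0.000000] = 0.087044
  V(2,+0) = exp(-r*dt) * [p_u*12.409990 + p_m*0.620000 + p_d*0.000000] = 2.153138
  V(2,+1) = exp(-r*dt) * [p_u*29.439478 + p_m*12.409990 + p_d*0.620000] = 12.475322
  V(2,+2) = exp(-r*dt) * [p_u*54.036907 + p_m*29.439478 + p_d*12.409990] = 29.464964
  V(1,-1) = exp(-r*dt) * [p_u*2.153138 + p_m*0.087044 + p_d*0.000000] = 0.359968
  V(1,+0) = exp(-r*dt) * [p_u*12.475322 + p_m*2.153138 + p_d*0.087044] = 3.194909
  V(1,+1) = exp(-r*dt) * [p_u*29.464964 + p_m*12.475322 + p_d*2.153138] = 12.814942
  V(0,+0) = exp(-r*dt) * [p_u*12.814942 + p_m*3.194909 + p_d*0.359968] = 3.985062

Answer: Price = V(0,0) = 3.9851


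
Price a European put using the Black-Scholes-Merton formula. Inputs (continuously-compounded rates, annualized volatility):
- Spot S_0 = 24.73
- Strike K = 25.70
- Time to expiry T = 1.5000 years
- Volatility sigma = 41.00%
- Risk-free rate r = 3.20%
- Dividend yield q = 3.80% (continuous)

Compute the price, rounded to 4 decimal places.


d1 = (ln(S/K) + (r - q + 0.5*sigma^2) * T) / (sigma * sqrt(T)) = 0.15653054
d2 = d1 - sigma * sqrt(T) = -0.34561486
exp(-rT) = 0.95313379; exp(-qT) = 0.94459407
P = K * exp(-rT) * N(-d2) - S_0 * exp(-qT) * N(-d1)
N(-d1) = 0.43780742; N(-d2) = 0.63518391
P = 25.7000 * 0.95313379 * 0.63518391 - 24.7300 * 0.94459407 * 0.43780742 = 5.3321

Answer: Price = 5.3321


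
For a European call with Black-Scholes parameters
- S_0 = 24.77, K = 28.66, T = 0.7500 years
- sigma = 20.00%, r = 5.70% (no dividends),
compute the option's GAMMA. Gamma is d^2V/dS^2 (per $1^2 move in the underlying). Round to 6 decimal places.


Answer: Gamma = 0.081699

Derivation:
d1 = -0.5087563166; d2 = -0.6819613973
phi(d1) = 0.3505138606; exp(-qT) = 1.0000000000; exp(-rT) = 0.9581508979
Gamma = exp(-qT) * phi(d1) / (S * sigma * sqrt(T)) = 1.0000000000 * 0.3505138606 / (24.7700 * 0.2000 * 0.8660254038) = 0.081699


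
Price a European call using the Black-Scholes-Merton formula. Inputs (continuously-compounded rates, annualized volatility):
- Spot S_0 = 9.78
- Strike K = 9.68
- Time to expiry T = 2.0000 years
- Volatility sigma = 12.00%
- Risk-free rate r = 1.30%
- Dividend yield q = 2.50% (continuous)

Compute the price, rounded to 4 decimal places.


Answer: Price = 0.5712

Derivation:
d1 = (ln(S/K) + (r - q + 0.5*sigma^2) * T) / (sigma * sqrt(T)) = 0.00399269
d2 = d1 - sigma * sqrt(T) = -0.16571293
exp(-rT) = 0.97433509; exp(-qT) = 0.95122942
C = S_0 * exp(-qT) * N(d1) - K * exp(-rT) * N(d2)
N(d1) = 0.50159285; N(d2) = 0.43419143
C = 9.7800 * 0.95122942 * 0.50159285 - 9.6800 * 0.97433509 * 0.43419143 = 0.5712


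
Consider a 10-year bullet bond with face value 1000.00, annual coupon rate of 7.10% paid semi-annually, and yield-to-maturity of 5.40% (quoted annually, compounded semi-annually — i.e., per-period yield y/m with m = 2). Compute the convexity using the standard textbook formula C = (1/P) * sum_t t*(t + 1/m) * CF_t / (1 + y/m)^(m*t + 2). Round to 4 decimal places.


Coupon per period c = face * coupon_rate / m = 35.500000
Periods per year m = 2; per-period yield y/m = 0.027000
Number of cashflows N = 20
Cashflows (t years, CF_t, discount factor 1/(1+y/m)^(m*t), PV):
  t = 0.5000: CF_t = 35.500000, DF = 0.973710, PV = 34.566699
  t = 1.0000: CF_t = 35.500000, DF = 0.948111, PV = 33.657935
  t = 1.5000: CF_t = 35.500000, DF = 0.923185, PV = 32.773062
  t = 2.0000: CF_t = 35.500000, DF = 0.898914, PV = 31.911453
  t = 2.5000: CF_t = 35.500000, DF = 0.875282, PV = 31.072496
  t = 3.0000: CF_t = 35.500000, DF = 0.852270, PV = 30.255595
  t = 3.5000: CF_t = 35.500000, DF = 0.829864, PV = 29.460170
  t = 4.0000: CF_t = 35.500000, DF = 0.808047, PV = 28.685657
  t = 4.5000: CF_t = 35.500000, DF = 0.786803, PV = 27.931507
  t = 5.0000: CF_t = 35.500000, DF = 0.766118, PV = 27.197183
  t = 5.5000: CF_t = 35.500000, DF = 0.745976, PV = 26.482164
  t = 6.0000: CF_t = 35.500000, DF = 0.726365, PV = 25.785944
  t = 6.5000: CF_t = 35.500000, DF = 0.707268, PV = 25.108027
  t = 7.0000: CF_t = 35.500000, DF = 0.688674, PV = 24.447933
  t = 7.5000: CF_t = 35.500000, DF = 0.670569, PV = 23.805193
  t = 8.0000: CF_t = 35.500000, DF = 0.652939, PV = 23.179350
  t = 8.5000: CF_t = 35.500000, DF = 0.635774, PV = 22.569961
  t = 9.0000: CF_t = 35.500000, DF = 0.619059, PV = 21.976593
  t = 9.5000: CF_t = 35.500000, DF = 0.602784, PV = 21.398825
  t = 10.0000: CF_t = 1035.500000, DF = 0.586937, PV = 607.772760
Price P = sum_t PV_t = 1130.038505
Convexity numerator sum_t t*(t + 1/m) * CF_t / (1+y/m)^(m*t + 2):
  t = 0.5000: term = 16.386531
  t = 1.0000: term = 47.867179
  t = 1.5000: term = 93.217487
  t = 2.0000: term = 151.277973
  t = 2.5000: term = 220.951275
  t = 3.0000: term = 301.199401
  t = 3.5000: term = 391.041091
  t = 4.0000: term = 489.549287
  t = 4.5000: term = 595.848694
  t = 5.0000: term = 709.113451
  t = 5.5000: term = 828.564890
  t = 6.0000: term = 953.469378
  t = 6.5000: term = 1083.136262
  t = 7.0000: term = 1216.915881
  t = 7.5000: term = 1354.197670
  t = 8.0000: term = 1494.408335
  t = 8.5000: term = 1637.010104
  t = 9.0000: term = 1781.499053
  t = 9.5000: term = 1927.403498
  t = 10.0000: term = 60504.774011
Convexity = (1/P) * sum = 75797.831450 / 1130.038505 = 67.075441

Answer: Convexity = 67.0754


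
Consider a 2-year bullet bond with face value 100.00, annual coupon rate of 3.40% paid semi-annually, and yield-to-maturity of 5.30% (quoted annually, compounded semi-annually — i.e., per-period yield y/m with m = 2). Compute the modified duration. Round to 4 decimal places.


Answer: Modified duration = 1.8990

Derivation:
Coupon per period c = face * coupon_rate / m = 1.700000
Periods per year m = 2; per-period yield y/m = 0.026500
Number of cashflows N = 4
Cashflows (t years, CF_t, discount factor 1/(1+y/m)^(m*t), PV):
  t = 0.5000: CF_t = 1.700000, DF = 0.974184, PV = 1.656113
  t = 1.0000: CF_t = 1.700000, DF = 0.949035, PV = 1.613359
  t = 1.5000: CF_t = 1.700000, DF = 0.924535, PV = 1.571709
  t = 2.0000: CF_t = 101.700000, DF = 0.900667, PV = 91.597820
Price P = sum_t PV_t = 96.439001
First compute Macaulay numerator sum_t t * PV_t:
  t * PV_t at t = 0.5000: 0.828057
  t * PV_t at t = 1.0000: 1.613359
  t * PV_t at t = 1.5000: 2.357563
  t * PV_t at t = 2.0000: 183.195640
Macaulay duration D = 187.994619 / 96.439001 = 1.949363
Modified duration = D / (1 + y/m) = 1.949363 / (1 + 0.026500) = 1.899038


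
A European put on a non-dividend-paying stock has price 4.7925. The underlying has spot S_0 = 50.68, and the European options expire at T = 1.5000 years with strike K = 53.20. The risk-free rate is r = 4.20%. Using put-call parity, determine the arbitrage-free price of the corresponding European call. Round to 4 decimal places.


Put-call parity: C - P = S_0 * exp(-qT) - K * exp(-rT).
S_0 * exp(-qT) = 50.6800 * 1.00000000 = 50.68000000
K * exp(-rT) = 53.2000 * 0.93894347 = 49.95179280
C = P + S*exp(-qT) - K*exp(-rT)
C = 4.7925 + 50.68000000 - 49.95179280 = 5.5207

Answer: Call price = 5.5207


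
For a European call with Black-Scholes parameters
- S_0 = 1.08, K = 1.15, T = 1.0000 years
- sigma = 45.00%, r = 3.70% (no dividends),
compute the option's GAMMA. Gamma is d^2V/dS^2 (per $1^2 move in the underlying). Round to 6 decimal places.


d1 = 0.1676646639; d2 = -0.2823353361
phi(d1) = 0.3933740837; exp(-qT) = 1.0000000000; exp(-rT) = 0.9636761353
Gamma = exp(-qT) * phi(d1) / (S * sigma * sqrt(T)) = 1.0000000000 * 0.3933740837 / (1.0800 * 0.4500 * 1.0000000000) = 0.809412

Answer: Gamma = 0.809412


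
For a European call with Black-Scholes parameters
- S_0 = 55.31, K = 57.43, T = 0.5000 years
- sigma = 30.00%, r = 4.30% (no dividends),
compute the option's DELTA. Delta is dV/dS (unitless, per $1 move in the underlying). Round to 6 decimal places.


d1 = 0.0301081784; d2 = -0.1820238560
phi(d1) = 0.3987615003; exp(-qT) = 1.0000000000; exp(-rT) = 0.9787294775
N(d1) = 0.5120096109
Delta = exp(-qT) * N(d1) = 1.0000000000 * 0.5120096109 = 0.512010

Answer: Delta = 0.512010


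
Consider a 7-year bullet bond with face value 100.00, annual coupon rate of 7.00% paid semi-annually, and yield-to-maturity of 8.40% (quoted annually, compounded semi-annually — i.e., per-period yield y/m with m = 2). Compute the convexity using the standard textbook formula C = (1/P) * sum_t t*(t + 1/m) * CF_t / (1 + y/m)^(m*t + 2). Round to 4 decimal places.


Answer: Convexity = 35.6233

Derivation:
Coupon per period c = face * coupon_rate / m = 3.500000
Periods per year m = 2; per-period yield y/m = 0.042000
Number of cashflows N = 14
Cashflows (t years, CF_t, discount factor 1/(1+y/m)^(m*t), PV):
  t = 0.5000: CF_t = 3.500000, DF = 0.959693, PV = 3.358925
  t = 1.0000: CF_t = 3.500000, DF = 0.921010, PV = 3.223537
  t = 1.5000: CF_t = 3.500000, DF = 0.883887, PV = 3.093605
  t = 2.0000: CF_t = 3.500000, DF = 0.848260, PV = 2.968911
  t = 2.5000: CF_t = 3.500000, DF = 0.814069, PV = 2.849243
  t = 3.0000: CF_t = 3.500000, DF = 0.781257, PV = 2.734398
  t = 3.5000: CF_t = 3.500000, DF = 0.749766, PV = 2.624182
  t = 4.0000: CF_t = 3.500000, DF = 0.719545, PV = 2.518409
  t = 4.5000: CF_t = 3.500000, DF = 0.690543, PV = 2.416899
  t = 5.0000: CF_t = 3.500000, DF = 0.662709, PV = 2.319481
  t = 5.5000: CF_t = 3.500000, DF = 0.635997, PV = 2.225990
  t = 6.0000: CF_t = 3.500000, DF = 0.610362, PV = 2.136266
  t = 6.5000: CF_t = 3.500000, DF = 0.585760, PV = 2.050160
  t = 7.0000: CF_t = 103.500000, DF = 0.562150, PV = 58.182487
Price P = sum_t PV_t = 92.702494
Convexity numerator sum_t t*(t + 1/m) * CF_t / (1+y/m)^(m*t + 2):
  t = 0.5000: term = 1.546803
  t = 1.0000: term = 4.453366
  t = 1.5000: term = 8.547728
  t = 2.0000: term = 13.671990
  t = 2.5000: term = 19.681368
  t = 3.0000: term = 26.443296
  t = 3.5000: term = 33.836592
  t = 4.0000: term = 41.750661
  t = 4.5000: term = 50.084767
  t = 5.0000: term = 58.747327
  t = 5.5000: term = 67.655271
  t = 6.0000: term = 76.733425
  t = 6.5000: term = 85.913944
  t = 7.0000: term = 2813.300671
Convexity = (1/P) * sum = 3302.367209 / 92.702494 = 35.623283


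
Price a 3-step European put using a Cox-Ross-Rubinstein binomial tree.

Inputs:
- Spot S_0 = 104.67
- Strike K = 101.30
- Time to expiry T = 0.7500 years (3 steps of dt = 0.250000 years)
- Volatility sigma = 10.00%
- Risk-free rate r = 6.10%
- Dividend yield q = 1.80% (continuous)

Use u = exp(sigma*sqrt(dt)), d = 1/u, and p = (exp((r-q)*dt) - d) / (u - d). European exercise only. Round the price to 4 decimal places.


dt = T/N = 0.250000
u = exp(sigma*sqrt(dt)) = 1.051271; d = 1/u = 0.951229
p = (exp((r-q)*dt) - d) / (u - d) = 0.595537
Discount per step: exp(-r*dt) = 0.984866
Stock lattice S(k, i) with i counting down-moves:
  k=0: S(0,0) = 104.6700
  k=1: S(1,0) = 110.0365; S(1,1) = 99.5652
  k=2: S(2,0) = 115.6782; S(2,1) = 104.6700; S(2,2) = 94.7093
  k=3: S(3,0) = 121.6092; S(3,1) = 110.0365; S(3,2) = 99.5652; S(3,3) = 90.0903
Terminal payoffs V(N, i) = max(K - S_T, 0):
  V(3,0) = 0.000000; V(3,1) = 0.000000; V(3,2) = 1.734816; V(3,3) = 11.209696
Backward induction: V(k, i) = exp(-r*dt) * [p * V(k+1, i) + (1-p) * V(k+1, i+1)].
  V(2,0) = exp(-r*dt) * [p*0.000000 + (1-p)*0.000000] = 0.000000
  V(2,1) = exp(-r*dt) * [p*0.000000 + (1-p)*1.734816] = 0.691049
  V(2,2) = exp(-r*dt) * [p*1.734816 + (1-p)*11.209696] = 5.482797
  V(1,0) = exp(-r*dt) * [p*0.000000 + (1-p)*0.691049] = 0.275273
  V(1,1) = exp(-r*dt) * [p*0.691049 + (1-p)*5.482797] = 2.589341
  V(0,0) = exp(-r*dt) * [p*0.275273 + (1-p)*2.589341] = 1.192896

Answer: Price = V(0,0) = 1.1929


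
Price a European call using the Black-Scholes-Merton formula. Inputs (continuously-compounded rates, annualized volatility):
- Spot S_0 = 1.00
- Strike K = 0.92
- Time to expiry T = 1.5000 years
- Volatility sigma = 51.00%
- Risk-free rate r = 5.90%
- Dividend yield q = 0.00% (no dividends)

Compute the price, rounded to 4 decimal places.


d1 = (ln(S/K) + (r - q + 0.5*sigma^2) * T) / (sigma * sqrt(T)) = 0.58748788
d2 = d1 - sigma * sqrt(T) = -0.03713201
exp(-rT) = 0.91530311; exp(-qT) = 1.00000000
C = S_0 * exp(-qT) * N(d1) - K * exp(-rT) * N(d2)
N(d1) = 0.72156195; N(d2) = 0.48518988
C = 1.0000 * 1.00000000 * 0.72156195 - 0.9200 * 0.91530311 * 0.48518988 = 0.3130

Answer: Price = 0.3130


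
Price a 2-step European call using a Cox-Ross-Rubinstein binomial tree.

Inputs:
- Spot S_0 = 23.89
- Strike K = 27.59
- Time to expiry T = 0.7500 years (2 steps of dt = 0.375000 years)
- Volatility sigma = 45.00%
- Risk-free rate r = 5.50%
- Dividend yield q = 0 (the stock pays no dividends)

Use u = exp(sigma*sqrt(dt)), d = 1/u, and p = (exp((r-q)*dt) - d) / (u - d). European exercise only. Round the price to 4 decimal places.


Answer: Price = V(0,0) = 2.9249

Derivation:
dt = T/N = 0.375000
u = exp(sigma*sqrt(dt)) = 1.317278; d = 1/u = 0.759141
p = (exp((r-q)*dt) - d) / (u - d) = 0.468878
Discount per step: exp(-r*dt) = 0.979586
Stock lattice S(k, i) with i counting down-moves:
  k=0: S(0,0) = 23.8900
  k=1: S(1,0) = 31.4698; S(1,1) = 18.1359
  k=2: S(2,0) = 41.4544; S(2,1) = 23.8900; S(2,2) = 13.7677
Terminal payoffs V(N, i) = max(S_T - K, 0):
  V(2,0) = 13.864447; V(2,1) = 0.000000; V(2,2) = 0.000000
Backward induction: V(k, i) = exp(-r*dt) * [p * V(k+1, i) + (1-p) * V(k+1, i+1)].
  V(1,0) = exp(-r*dt) * [p*13.864447 + (1-p)*0.000000] = 6.368027
  V(1,1) = exp(-r*dt) * [p*0.000000 + (1-p)*0.000000] = 0.000000
  V(0,0) = exp(-r*dt) * [p*6.368027 + (1-p)*0.000000] = 2.924874


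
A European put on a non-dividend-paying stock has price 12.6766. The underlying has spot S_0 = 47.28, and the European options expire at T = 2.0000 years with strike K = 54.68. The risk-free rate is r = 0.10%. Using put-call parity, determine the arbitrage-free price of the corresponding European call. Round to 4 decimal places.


Answer: Call price = 5.3859

Derivation:
Put-call parity: C - P = S_0 * exp(-qT) - K * exp(-rT).
S_0 * exp(-qT) = 47.2800 * 1.00000000 = 47.28000000
K * exp(-rT) = 54.6800 * 0.99800200 = 54.57074929
C = P + S*exp(-qT) - K*exp(-rT)
C = 12.6766 + 47.28000000 - 54.57074929 = 5.3859


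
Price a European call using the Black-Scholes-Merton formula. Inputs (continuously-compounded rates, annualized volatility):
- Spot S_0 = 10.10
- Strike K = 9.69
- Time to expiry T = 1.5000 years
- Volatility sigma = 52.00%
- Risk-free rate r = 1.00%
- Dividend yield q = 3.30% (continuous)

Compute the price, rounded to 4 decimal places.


d1 = (ln(S/K) + (r - q + 0.5*sigma^2) * T) / (sigma * sqrt(T)) = 0.32933232
d2 = d1 - sigma * sqrt(T) = -0.30753501
exp(-rT) = 0.98511194; exp(-qT) = 0.95170516
C = S_0 * exp(-qT) * N(d1) - K * exp(-rT) * N(d2)
N(d1) = 0.62904774; N(d2) = 0.37921809
C = 10.1000 * 0.95170516 * 0.62904774 - 9.6900 * 0.98511194 * 0.37921809 = 2.4266

Answer: Price = 2.4266


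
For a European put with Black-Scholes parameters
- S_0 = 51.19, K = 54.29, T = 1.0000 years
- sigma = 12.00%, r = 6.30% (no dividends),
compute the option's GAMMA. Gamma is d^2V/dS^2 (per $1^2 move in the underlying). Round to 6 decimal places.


d1 = 0.0950346046; d2 = -0.0249653954
phi(d1) = 0.3971448032; exp(-qT) = 1.0000000000; exp(-rT) = 0.9389434737
Gamma = exp(-qT) * phi(d1) / (S * sigma * sqrt(T)) = 1.0000000000 * 0.3971448032 / (51.1900 * 0.1200 * 1.0000000000) = 0.064652

Answer: Gamma = 0.064652


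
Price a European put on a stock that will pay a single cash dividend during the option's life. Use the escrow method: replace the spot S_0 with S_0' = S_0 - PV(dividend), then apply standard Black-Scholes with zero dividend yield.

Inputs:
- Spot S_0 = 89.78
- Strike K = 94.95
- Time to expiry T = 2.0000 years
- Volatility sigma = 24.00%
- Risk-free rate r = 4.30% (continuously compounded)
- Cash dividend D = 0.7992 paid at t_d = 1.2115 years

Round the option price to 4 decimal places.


PV(D) = D * exp(-r * t_d) = 0.7992 * 0.94923916 = 0.75863194
S_0' = S_0 - PV(D) = 89.7800 - 0.75863194 = 89.02136806
d1 = (ln(S_0'/K) + (r + sigma^2/2)*T) / (sigma*sqrt(T)) = 0.23312720
d2 = d1 - sigma*sqrt(T) = -0.10628406
exp(-rT) = 0.91759423
N(-d1) = 0.40783132; N(-d2) = 0.54232151
P = K * exp(-rT) * N(-d2) - S_0' * N(-d1) = 94.9500 * 0.91759423 * 0.54232151 - 89.02136806 * 0.40783132 = 10.9444

Answer: Price = 10.9444


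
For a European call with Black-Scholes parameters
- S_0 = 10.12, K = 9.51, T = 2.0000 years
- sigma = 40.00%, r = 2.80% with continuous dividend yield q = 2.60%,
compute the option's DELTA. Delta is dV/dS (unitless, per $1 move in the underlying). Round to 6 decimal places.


d1 = 0.3998154758; d2 = -0.1658699492
phi(d1) = 0.3682973169; exp(-qT) = 0.9493288668; exp(-rT) = 0.9455391359
N(d1) = 0.6553537843
Delta = exp(-qT) * N(d1) = 0.9493288668 * 0.6553537843 = 0.622146

Answer: Delta = 0.622146


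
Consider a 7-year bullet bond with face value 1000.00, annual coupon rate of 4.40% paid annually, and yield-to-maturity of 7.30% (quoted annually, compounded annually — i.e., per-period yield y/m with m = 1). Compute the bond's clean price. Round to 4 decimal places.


Answer: Price = 845.3321

Derivation:
Coupon per period c = face * coupon_rate / m = 44.000000
Periods per year m = 1; per-period yield y/m = 0.073000
Number of cashflows N = 7
Cashflows (t years, CF_t, discount factor 1/(1+y/m)^(m*t), PV):
  t = 1.0000: CF_t = 44.000000, DF = 0.931966, PV = 41.006524
  t = 2.0000: CF_t = 44.000000, DF = 0.868561, PV = 38.216704
  t = 3.0000: CF_t = 44.000000, DF = 0.809470, PV = 35.616686
  t = 4.0000: CF_t = 44.000000, DF = 0.754399, PV = 33.193557
  t = 5.0000: CF_t = 44.000000, DF = 0.703075, PV = 30.935281
  t = 6.0000: CF_t = 44.000000, DF = 0.655242, PV = 28.830644
  t = 7.0000: CF_t = 1044.000000, DF = 0.610663, PV = 637.532670
Price P = sum_t PV_t = 845.332066


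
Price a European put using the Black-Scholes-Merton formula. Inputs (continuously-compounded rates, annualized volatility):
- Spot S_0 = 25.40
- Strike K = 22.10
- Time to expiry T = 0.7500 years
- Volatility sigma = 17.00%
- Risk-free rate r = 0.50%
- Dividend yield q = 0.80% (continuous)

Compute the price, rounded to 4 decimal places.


Answer: Price = 0.3293

Derivation:
d1 = (ln(S/K) + (r - q + 0.5*sigma^2) * T) / (sigma * sqrt(T)) = 1.00363219
d2 = d1 - sigma * sqrt(T) = 0.85640787
exp(-rT) = 0.99625702; exp(-qT) = 0.99401796
P = K * exp(-rT) * N(-d2) - S_0 * exp(-qT) * N(-d1)
N(-d1) = 0.15777797; N(-d2) = 0.19588611
P = 22.1000 * 0.99625702 * 0.19588611 - 25.4000 * 0.99401796 * 0.15777797 = 0.3293
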